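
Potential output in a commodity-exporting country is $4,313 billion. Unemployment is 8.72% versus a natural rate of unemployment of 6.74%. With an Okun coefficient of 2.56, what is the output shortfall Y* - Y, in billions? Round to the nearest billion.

Output gap = -2.56 × (8.72 - 6.74) = -2.56 × 1.98 = -5.0688%.
Actual GDP ≈ 4313 × 0.949312 ≈ 4094 billion, so the shortfall is 4313 - 4094 = 219 billion.

$219 billion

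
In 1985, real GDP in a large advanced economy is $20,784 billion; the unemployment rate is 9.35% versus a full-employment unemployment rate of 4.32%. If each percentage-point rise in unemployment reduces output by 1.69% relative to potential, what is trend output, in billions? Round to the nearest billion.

Unemployment gap = 9.35 - 4.32 = 5.03 points, so output gap = -1.69 × 5.03 = -8.5007%.
Since Y = Y* × (1 + gap/100), Y* = 20784/0.914993 ≈ 22715 billion.

$22,715 billion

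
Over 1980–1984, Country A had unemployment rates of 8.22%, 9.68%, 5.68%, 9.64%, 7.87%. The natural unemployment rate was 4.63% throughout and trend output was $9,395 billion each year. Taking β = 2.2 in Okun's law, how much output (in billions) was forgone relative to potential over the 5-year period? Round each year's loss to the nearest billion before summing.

Year 1980: gap = -2.2 × (8.22 - 4.63) = -7.898%, loss ≈ 9395 × 7.898/100 ≈ 742.
Year 1981: gap = -2.2 × (9.68 - 4.63) = -11.11%, loss ≈ 9395 × 11.11/100 ≈ 1044.
Year 1982: gap = -2.2 × (5.68 - 4.63) = -2.31%, loss ≈ 9395 × 2.31/100 ≈ 217.
Year 1983: gap = -2.2 × (9.64 - 4.63) = -11.022%, loss ≈ 9395 × 11.022/100 ≈ 1036.
Year 1984: gap = -2.2 × (7.87 - 4.63) = -7.128%, loss ≈ 9395 × 7.128/100 ≈ 670.
Total lost output = 742 + 1044 + 217 + 1036 + 670 = 3709 billion.

$3,709 billion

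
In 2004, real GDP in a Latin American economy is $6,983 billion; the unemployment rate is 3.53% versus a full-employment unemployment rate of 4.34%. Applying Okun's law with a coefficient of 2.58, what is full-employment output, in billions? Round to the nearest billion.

Unemployment gap = 3.53 - 4.34 = -0.81 points, so output gap = -2.58 × (-0.81) = 2.0898%.
Since Y = Y* × (1 + gap/100), Y* = 6983/1.020898 ≈ 6840 billion.

$6,840 billion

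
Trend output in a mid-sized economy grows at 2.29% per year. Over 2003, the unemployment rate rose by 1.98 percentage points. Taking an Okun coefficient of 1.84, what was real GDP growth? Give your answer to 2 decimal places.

Growth-rate Okun's law: g_Y = g_Y* - β × Δu.
g_Y = 2.29 - 1.84 × (1.98) = 2.29 - 3.6432 = -1.3532%, i.e. -1.35% to 2 d.p.

-1.35%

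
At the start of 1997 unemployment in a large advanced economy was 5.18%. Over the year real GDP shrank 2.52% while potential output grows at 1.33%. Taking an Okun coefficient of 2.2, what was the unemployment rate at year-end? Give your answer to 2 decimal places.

Growth-rate Okun's law: g_Y = g_Y* - β × Δu, so Δu = (g_Y* - g_Y)/β.
Δu = (1.33 + 2.52)/2.2 = 3.85/2.2 = 1.75 percentage points.
Year-end unemployment = 5.18 + 1.75 = 6.93%.

6.93%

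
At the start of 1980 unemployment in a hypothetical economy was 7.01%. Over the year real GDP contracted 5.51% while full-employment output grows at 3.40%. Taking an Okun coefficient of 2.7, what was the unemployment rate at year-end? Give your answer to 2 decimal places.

Growth-rate Okun's law: g_Y = g_Y* - β × Δu, so Δu = (g_Y* - g_Y)/β.
Δu = (3.4 + 5.51)/2.7 = 8.91/2.7 = 3.30 percentage points.
Year-end unemployment = 7.01 + 3.3 = 10.31%.

10.31%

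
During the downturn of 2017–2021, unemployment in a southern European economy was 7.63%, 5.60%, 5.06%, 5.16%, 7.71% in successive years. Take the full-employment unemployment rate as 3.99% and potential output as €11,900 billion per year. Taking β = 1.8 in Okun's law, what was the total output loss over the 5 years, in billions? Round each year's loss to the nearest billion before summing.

Year 2017: gap = -1.8 × (7.63 - 3.99) = -6.552%, loss ≈ 11900 × 6.552/100 ≈ 780.
Year 2018: gap = -1.8 × (5.6 - 3.99) = -2.898%, loss ≈ 11900 × 2.898/100 ≈ 345.
Year 2019: gap = -1.8 × (5.06 - 3.99) = -1.926%, loss ≈ 11900 × 1.926/100 ≈ 229.
Year 2020: gap = -1.8 × (5.16 - 3.99) = -2.106%, loss ≈ 11900 × 2.106/100 ≈ 251.
Year 2021: gap = -1.8 × (7.71 - 3.99) = -6.696%, loss ≈ 11900 × 6.696/100 ≈ 797.
Total lost output = 780 + 345 + 229 + 251 + 797 = 2402 billion.

€2,402 billion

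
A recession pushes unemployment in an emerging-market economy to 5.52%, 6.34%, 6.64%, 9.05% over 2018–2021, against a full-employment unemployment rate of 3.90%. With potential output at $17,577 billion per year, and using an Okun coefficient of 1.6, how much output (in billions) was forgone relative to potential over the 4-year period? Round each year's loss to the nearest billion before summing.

Year 2018: gap = -1.6 × (5.52 - 3.9) = -2.592%, loss ≈ 17577 × 2.592/100 ≈ 456.
Year 2019: gap = -1.6 × (6.34 - 3.9) = -3.904%, loss ≈ 17577 × 3.904/100 ≈ 686.
Year 2020: gap = -1.6 × (6.64 - 3.9) = -4.384%, loss ≈ 17577 × 4.384/100 ≈ 771.
Year 2021: gap = -1.6 × (9.05 - 3.9) = -8.24%, loss ≈ 17577 × 8.24/100 ≈ 1448.
Total lost output = 456 + 686 + 771 + 1448 = 3361 billion.

$3,361 billion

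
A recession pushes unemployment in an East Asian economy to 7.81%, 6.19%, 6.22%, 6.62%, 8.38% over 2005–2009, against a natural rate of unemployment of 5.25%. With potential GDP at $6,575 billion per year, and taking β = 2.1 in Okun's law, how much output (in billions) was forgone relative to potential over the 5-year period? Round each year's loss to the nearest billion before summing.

Year 2005: gap = -2.1 × (7.81 - 5.25) = -5.376%, loss ≈ 6575 × 5.376/100 ≈ 353.
Year 2006: gap = -2.1 × (6.19 - 5.25) = -1.974%, loss ≈ 6575 × 1.974/100 ≈ 130.
Year 2007: gap = -2.1 × (6.22 - 5.25) = -2.037%, loss ≈ 6575 × 2.037/100 ≈ 134.
Year 2008: gap = -2.1 × (6.62 - 5.25) = -2.877%, loss ≈ 6575 × 2.877/100 ≈ 189.
Year 2009: gap = -2.1 × (8.38 - 5.25) = -6.573%, loss ≈ 6575 × 6.573/100 ≈ 432.
Total lost output = 353 + 130 + 134 + 189 + 432 = 1238 billion.

$1,238 billion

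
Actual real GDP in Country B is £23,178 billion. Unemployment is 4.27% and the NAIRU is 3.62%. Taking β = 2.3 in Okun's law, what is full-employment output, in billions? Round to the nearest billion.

Unemployment gap = 4.27 - 3.62 = 0.65 points, so output gap = -2.3 × 0.65 = -1.495%.
Since Y = Y* × (1 + gap/100), Y* = 23178/0.98505 ≈ 23530 billion.

£23,530 billion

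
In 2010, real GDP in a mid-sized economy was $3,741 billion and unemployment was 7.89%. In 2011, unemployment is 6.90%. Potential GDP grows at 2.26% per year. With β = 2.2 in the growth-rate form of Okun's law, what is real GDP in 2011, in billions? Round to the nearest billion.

Δu = 6.9 - 7.89 = -0.99 points.
Okun's law (growth form): g_Y = g_Y* - β × Δu = 2.26 - 2.2 × (-0.99) = 2.26 + 2.178 = 4.438%.
Real GDP in the next year = 3741 × (1 + 4.438/100) = 3741 × 1.04438 ≈ 3907 billion.

$3,907 billion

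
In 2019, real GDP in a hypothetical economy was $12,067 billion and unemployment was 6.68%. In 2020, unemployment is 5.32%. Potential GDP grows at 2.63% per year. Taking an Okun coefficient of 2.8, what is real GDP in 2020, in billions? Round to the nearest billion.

Δu = 5.32 - 6.68 = -1.36 points.
Okun's law (growth form): g_Y = g_Y* - β × Δu = 2.63 - 2.8 × (-1.36) = 2.63 + 3.808 = 6.438%.
Real GDP in the next year = 12067 × (1 + 6.438/100) = 12067 × 1.06438 ≈ 12844 billion.

$12,844 billion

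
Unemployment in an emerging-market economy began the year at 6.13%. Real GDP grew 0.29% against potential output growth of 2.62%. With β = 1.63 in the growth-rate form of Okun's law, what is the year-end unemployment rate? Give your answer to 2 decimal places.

Growth-rate Okun's law: g_Y = g_Y* - β × Δu, so Δu = (g_Y* - g_Y)/β.
Δu = (2.62 - 0.29)/1.63 = 2.33/1.63 = 1.43 percentage points.
Year-end unemployment = 6.13 + 1.43 = 7.56%.

7.56%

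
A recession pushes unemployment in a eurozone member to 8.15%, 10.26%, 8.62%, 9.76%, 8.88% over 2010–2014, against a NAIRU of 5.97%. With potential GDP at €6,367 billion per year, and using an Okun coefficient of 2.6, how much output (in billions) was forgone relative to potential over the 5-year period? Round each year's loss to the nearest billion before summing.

Year 2010: gap = -2.6 × (8.15 - 5.97) = -5.668%, loss ≈ 6367 × 5.668/100 ≈ 361.
Year 2011: gap = -2.6 × (10.26 - 5.97) = -11.154%, loss ≈ 6367 × 11.154/100 ≈ 710.
Year 2012: gap = -2.6 × (8.62 - 5.97) = -6.89%, loss ≈ 6367 × 6.89/100 ≈ 439.
Year 2013: gap = -2.6 × (9.76 - 5.97) = -9.854%, loss ≈ 6367 × 9.854/100 ≈ 627.
Year 2014: gap = -2.6 × (8.88 - 5.97) = -7.566%, loss ≈ 6367 × 7.566/100 ≈ 482.
Total lost output = 361 + 710 + 439 + 627 + 482 = 2619 billion.

€2,619 billion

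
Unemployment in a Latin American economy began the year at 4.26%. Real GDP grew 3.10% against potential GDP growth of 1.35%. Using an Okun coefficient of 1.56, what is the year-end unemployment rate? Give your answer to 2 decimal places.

3.14%

Growth-rate Okun's law: g_Y = g_Y* - β × Δu, so Δu = (g_Y* - g_Y)/β.
Δu = (1.35 - 3.1)/1.56 = -1.75/1.56 = -1.12 percentage points.
Year-end unemployment = 4.26 - 1.12 = 3.14%.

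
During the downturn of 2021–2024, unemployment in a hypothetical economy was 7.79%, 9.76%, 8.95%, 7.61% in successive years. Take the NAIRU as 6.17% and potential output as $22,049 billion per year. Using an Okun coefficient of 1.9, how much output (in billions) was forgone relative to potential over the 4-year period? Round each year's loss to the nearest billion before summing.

Year 2021: gap = -1.9 × (7.79 - 6.17) = -3.078%, loss ≈ 22049 × 3.078/100 ≈ 679.
Year 2022: gap = -1.9 × (9.76 - 6.17) = -6.821%, loss ≈ 22049 × 6.821/100 ≈ 1504.
Year 2023: gap = -1.9 × (8.95 - 6.17) = -5.282%, loss ≈ 22049 × 5.282/100 ≈ 1165.
Year 2024: gap = -1.9 × (7.61 - 6.17) = -2.736%, loss ≈ 22049 × 2.736/100 ≈ 603.
Total lost output = 679 + 1504 + 1165 + 603 = 3951 billion.

$3,951 billion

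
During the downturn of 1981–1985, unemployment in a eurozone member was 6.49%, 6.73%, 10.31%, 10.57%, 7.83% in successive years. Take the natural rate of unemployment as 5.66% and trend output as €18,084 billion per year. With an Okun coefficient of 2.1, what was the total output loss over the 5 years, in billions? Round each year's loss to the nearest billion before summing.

Year 1981: gap = -2.1 × (6.49 - 5.66) = -1.743%, loss ≈ 18084 × 1.743/100 ≈ 315.
Year 1982: gap = -2.1 × (6.73 - 5.66) = -2.247%, loss ≈ 18084 × 2.247/100 ≈ 406.
Year 1983: gap = -2.1 × (10.31 - 5.66) = -9.765%, loss ≈ 18084 × 9.765/100 ≈ 1766.
Year 1984: gap = -2.1 × (10.57 - 5.66) = -10.311%, loss ≈ 18084 × 10.311/100 ≈ 1865.
Year 1985: gap = -2.1 × (7.83 - 5.66) = -4.557%, loss ≈ 18084 × 4.557/100 ≈ 824.
Total lost output = 315 + 406 + 1766 + 1865 + 824 = 5176 billion.

€5,176 billion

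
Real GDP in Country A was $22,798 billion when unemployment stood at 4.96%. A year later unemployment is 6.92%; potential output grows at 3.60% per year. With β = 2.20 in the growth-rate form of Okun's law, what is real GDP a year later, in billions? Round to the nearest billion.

$22,636 billion

Δu = 6.92 - 4.96 = 1.96 points.
Okun's law (growth form): g_Y = g_Y* - β × Δu = 3.60 - 2.20 × (1.96) = 3.6 - 4.312 = -0.712%.
Real GDP in the next year = 22798 × (1 - 0.712/100) = 22798 × 0.99288 ≈ 22636 billion.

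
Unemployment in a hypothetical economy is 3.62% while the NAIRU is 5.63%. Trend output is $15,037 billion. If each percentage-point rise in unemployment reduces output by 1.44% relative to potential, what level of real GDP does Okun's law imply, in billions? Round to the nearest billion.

Unemployment gap = 3.62 - 5.63 = -2.01 points, so the output gap is -1.44 × (-2.01) = 2.8944%.
Actual GDP = 15037 × (1 + 2.8944/100) = 15037 × 1.028944 ≈ 15472 billion.

$15,472 billion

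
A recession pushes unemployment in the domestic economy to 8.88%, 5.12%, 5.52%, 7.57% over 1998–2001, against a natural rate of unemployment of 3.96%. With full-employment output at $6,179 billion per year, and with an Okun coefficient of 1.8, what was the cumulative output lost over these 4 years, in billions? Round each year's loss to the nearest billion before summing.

Year 1998: gap = -1.8 × (8.88 - 3.96) = -8.856%, loss ≈ 6179 × 8.856/100 ≈ 547.
Year 1999: gap = -1.8 × (5.12 - 3.96) = -2.088%, loss ≈ 6179 × 2.088/100 ≈ 129.
Year 2000: gap = -1.8 × (5.52 - 3.96) = -2.808%, loss ≈ 6179 × 2.808/100 ≈ 174.
Year 2001: gap = -1.8 × (7.57 - 3.96) = -6.498%, loss ≈ 6179 × 6.498/100 ≈ 402.
Total lost output = 547 + 129 + 174 + 402 = 1252 billion.

$1,252 billion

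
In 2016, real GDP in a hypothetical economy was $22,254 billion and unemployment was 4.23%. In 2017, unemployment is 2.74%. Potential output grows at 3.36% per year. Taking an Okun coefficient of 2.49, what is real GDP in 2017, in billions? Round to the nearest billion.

$23,827 billion

Δu = 2.74 - 4.23 = -1.49 points.
Okun's law (growth form): g_Y = g_Y* - β × Δu = 3.36 - 2.49 × (-1.49) = 3.36 + 3.7101 = 7.0701%.
Real GDP in the next year = 22254 × (1 + 7.0701/100) = 22254 × 1.070701 ≈ 23827 billion.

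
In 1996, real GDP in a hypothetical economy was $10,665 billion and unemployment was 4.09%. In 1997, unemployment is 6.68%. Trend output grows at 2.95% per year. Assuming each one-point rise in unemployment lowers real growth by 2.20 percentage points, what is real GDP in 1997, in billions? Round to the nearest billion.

Δu = 6.68 - 4.09 = 2.59 points.
Okun's law (growth form): g_Y = g_Y* - β × Δu = 2.95 - 2.20 × (2.59) = 2.95 - 5.698 = -2.748%.
Real GDP in the next year = 10665 × (1 - 2.748/100) = 10665 × 0.97252 ≈ 10372 billion.

$10,372 billion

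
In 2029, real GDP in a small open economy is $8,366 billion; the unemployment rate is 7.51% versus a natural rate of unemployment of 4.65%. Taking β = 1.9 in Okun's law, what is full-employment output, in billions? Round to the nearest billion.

$8,847 billion

Unemployment gap = 7.51 - 4.65 = 2.86 points, so output gap = -1.9 × 2.86 = -5.434%.
Since Y = Y* × (1 + gap/100), Y* = 8366/0.94566 ≈ 8847 billion.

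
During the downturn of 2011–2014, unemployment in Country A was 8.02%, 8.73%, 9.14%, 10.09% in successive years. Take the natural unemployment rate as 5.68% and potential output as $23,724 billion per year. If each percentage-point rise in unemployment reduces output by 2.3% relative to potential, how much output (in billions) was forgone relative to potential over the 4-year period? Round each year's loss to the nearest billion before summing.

$7,235 billion

Year 2011: gap = -2.3 × (8.02 - 5.68) = -5.382%, loss ≈ 23724 × 5.382/100 ≈ 1277.
Year 2012: gap = -2.3 × (8.73 - 5.68) = -7.015%, loss ≈ 23724 × 7.015/100 ≈ 1664.
Year 2013: gap = -2.3 × (9.14 - 5.68) = -7.958%, loss ≈ 23724 × 7.958/100 ≈ 1888.
Year 2014: gap = -2.3 × (10.09 - 5.68) = -10.143%, loss ≈ 23724 × 10.143/100 ≈ 2406.
Total lost output = 1277 + 1664 + 1888 + 2406 = 7235 billion.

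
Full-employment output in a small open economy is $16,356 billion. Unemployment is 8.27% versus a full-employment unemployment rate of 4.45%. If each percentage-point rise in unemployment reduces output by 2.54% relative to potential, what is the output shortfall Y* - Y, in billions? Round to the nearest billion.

$1,587 billion

Output gap = -2.54 × (8.27 - 4.45) = -2.54 × 3.82 = -9.7028%.
Actual GDP ≈ 16356 × 0.902972 ≈ 14769 billion, so the shortfall is 16356 - 14769 = 1587 billion.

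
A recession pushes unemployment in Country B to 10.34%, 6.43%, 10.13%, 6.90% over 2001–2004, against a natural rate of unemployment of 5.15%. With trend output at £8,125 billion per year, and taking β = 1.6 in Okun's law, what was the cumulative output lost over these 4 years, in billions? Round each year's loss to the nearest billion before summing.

Year 2001: gap = -1.6 × (10.34 - 5.15) = -8.304%, loss ≈ 8125 × 8.304/100 ≈ 675.
Year 2002: gap = -1.6 × (6.43 - 5.15) = -2.048%, loss ≈ 8125 × 2.048/100 ≈ 166.
Year 2003: gap = -1.6 × (10.13 - 5.15) = -7.968%, loss ≈ 8125 × 7.968/100 ≈ 647.
Year 2004: gap = -1.6 × (6.9 - 5.15) = -2.8%, loss ≈ 8125 × 2.8/100 ≈ 228.
Total lost output = 675 + 166 + 647 + 228 = 1716 billion.

£1,716 billion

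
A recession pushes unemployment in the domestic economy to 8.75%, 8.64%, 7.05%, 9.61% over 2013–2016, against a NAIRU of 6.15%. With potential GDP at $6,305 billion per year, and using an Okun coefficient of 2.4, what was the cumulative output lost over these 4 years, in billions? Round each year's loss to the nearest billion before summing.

Year 2013: gap = -2.4 × (8.75 - 6.15) = -6.24%, loss ≈ 6305 × 6.24/100 ≈ 393.
Year 2014: gap = -2.4 × (8.64 - 6.15) = -5.976%, loss ≈ 6305 × 5.976/100 ≈ 377.
Year 2015: gap = -2.4 × (7.05 - 6.15) = -2.16%, loss ≈ 6305 × 2.16/100 ≈ 136.
Year 2016: gap = -2.4 × (9.61 - 6.15) = -8.304%, loss ≈ 6305 × 8.304/100 ≈ 524.
Total lost output = 393 + 377 + 136 + 524 = 1430 billion.

$1,430 billion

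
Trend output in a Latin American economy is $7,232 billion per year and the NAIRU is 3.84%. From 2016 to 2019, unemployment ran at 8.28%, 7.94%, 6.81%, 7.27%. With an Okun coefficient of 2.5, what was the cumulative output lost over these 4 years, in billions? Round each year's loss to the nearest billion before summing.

$2,701 billion

Year 2016: gap = -2.5 × (8.28 - 3.84) = -11.1%, loss ≈ 7232 × 11.1/100 ≈ 803.
Year 2017: gap = -2.5 × (7.94 - 3.84) = -10.25%, loss ≈ 7232 × 10.25/100 ≈ 741.
Year 2018: gap = -2.5 × (6.81 - 3.84) = -7.425%, loss ≈ 7232 × 7.425/100 ≈ 537.
Year 2019: gap = -2.5 × (7.27 - 3.84) = -8.575%, loss ≈ 7232 × 8.575/100 ≈ 620.
Total lost output = 803 + 741 + 537 + 620 = 2701 billion.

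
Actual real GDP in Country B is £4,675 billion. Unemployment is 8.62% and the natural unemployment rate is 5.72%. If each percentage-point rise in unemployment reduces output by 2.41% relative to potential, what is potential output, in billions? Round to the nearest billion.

Unemployment gap = 8.62 - 5.72 = 2.9 points, so output gap = -2.41 × 2.9 = -6.989%.
Since Y = Y* × (1 + gap/100), Y* = 4675/0.93011 ≈ 5026 billion.

£5,026 billion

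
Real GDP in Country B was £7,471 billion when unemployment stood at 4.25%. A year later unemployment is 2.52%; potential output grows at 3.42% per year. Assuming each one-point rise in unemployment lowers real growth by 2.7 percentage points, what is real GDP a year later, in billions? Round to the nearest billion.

£8,075 billion

Δu = 2.52 - 4.25 = -1.73 points.
Okun's law (growth form): g_Y = g_Y* - β × Δu = 3.42 - 2.7 × (-1.73) = 3.42 + 4.671 = 8.091%.
Real GDP in the next year = 7471 × (1 + 8.091/100) = 7471 × 1.08091 ≈ 8075 billion.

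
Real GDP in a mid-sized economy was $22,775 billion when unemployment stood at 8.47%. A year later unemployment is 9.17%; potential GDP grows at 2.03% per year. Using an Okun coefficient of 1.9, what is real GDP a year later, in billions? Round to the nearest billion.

Δu = 9.17 - 8.47 = 0.7 points.
Okun's law (growth form): g_Y = g_Y* - β × Δu = 2.03 - 1.9 × (0.70) = 2.03 - 1.33 = 0.7%.
Real GDP in the next year = 22775 × (1 + 0.7/100) = 22775 × 1.007 ≈ 22934 billion.

$22,934 billion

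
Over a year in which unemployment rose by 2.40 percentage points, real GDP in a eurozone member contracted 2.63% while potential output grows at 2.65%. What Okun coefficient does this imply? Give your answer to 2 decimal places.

Growth form: g_Y = g_Y* - β × Δu, so β = (g_Y* - g_Y)/Δu.
β = (2.65 + 2.63)/2.40 = 5.28/2.40 = 2.20.

β ≈ 2.20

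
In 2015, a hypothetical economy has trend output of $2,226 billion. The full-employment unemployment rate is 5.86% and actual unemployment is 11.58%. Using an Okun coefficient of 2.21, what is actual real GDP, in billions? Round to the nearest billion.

Unemployment gap = 11.58 - 5.86 = 5.72 points, so the output gap is -2.21 × 5.72 = -12.6412%.
Actual GDP = 2226 × (1 - 12.6412/100) = 2226 × 0.873588 ≈ 1945 billion.

$1,945 billion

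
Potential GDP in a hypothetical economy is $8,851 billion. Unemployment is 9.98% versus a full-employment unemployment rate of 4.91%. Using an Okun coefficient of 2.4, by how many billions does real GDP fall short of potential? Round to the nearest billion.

Output gap = -2.4 × (9.98 - 4.91) = -2.4 × 5.07 = -12.168%.
Actual GDP ≈ 8851 × 0.87832 ≈ 7774 billion, so the shortfall is 8851 - 7774 = 1077 billion.

$1,077 billion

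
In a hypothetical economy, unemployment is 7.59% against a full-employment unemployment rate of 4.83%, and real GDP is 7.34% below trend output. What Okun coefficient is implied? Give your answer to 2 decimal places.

Okun's law: output gap = -β × (u - u*).
-7.34 = -β × (7.59 - 4.83) = -β × 2.76, so β = 7.34/2.76 = 2.66.

β ≈ 2.66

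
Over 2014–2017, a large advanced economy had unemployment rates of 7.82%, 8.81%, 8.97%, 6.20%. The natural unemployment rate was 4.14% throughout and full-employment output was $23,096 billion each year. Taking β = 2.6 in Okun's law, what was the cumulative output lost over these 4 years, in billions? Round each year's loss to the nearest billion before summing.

$9,151 billion

Year 2014: gap = -2.6 × (7.82 - 4.14) = -9.568%, loss ≈ 23096 × 9.568/100 ≈ 2210.
Year 2015: gap = -2.6 × (8.81 - 4.14) = -12.142%, loss ≈ 23096 × 12.142/100 ≈ 2804.
Year 2016: gap = -2.6 × (8.97 - 4.14) = -12.558%, loss ≈ 23096 × 12.558/100 ≈ 2900.
Year 2017: gap = -2.6 × (6.2 - 4.14) = -5.356%, loss ≈ 23096 × 5.356/100 ≈ 1237.
Total lost output = 2210 + 2804 + 2900 + 1237 = 9151 billion.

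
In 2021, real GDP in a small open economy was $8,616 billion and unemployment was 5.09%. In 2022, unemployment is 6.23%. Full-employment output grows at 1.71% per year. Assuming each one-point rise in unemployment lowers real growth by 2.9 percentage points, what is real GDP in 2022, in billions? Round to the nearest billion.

$8,478 billion

Δu = 6.23 - 5.09 = 1.14 points.
Okun's law (growth form): g_Y = g_Y* - β × Δu = 1.71 - 2.9 × (1.14) = 1.71 - 3.306 = -1.596%.
Real GDP in the next year = 8616 × (1 - 1.596/100) = 8616 × 0.98404 ≈ 8478 billion.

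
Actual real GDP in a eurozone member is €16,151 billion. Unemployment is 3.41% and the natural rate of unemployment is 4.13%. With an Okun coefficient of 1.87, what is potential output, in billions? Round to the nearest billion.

€15,936 billion

Unemployment gap = 3.41 - 4.13 = -0.72 points, so output gap = -1.87 × (-0.72) = 1.3464%.
Since Y = Y* × (1 + gap/100), Y* = 16151/1.013464 ≈ 15936 billion.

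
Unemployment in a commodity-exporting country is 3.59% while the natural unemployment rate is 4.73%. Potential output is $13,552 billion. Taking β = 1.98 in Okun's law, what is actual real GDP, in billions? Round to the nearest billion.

Unemployment gap = 3.59 - 4.73 = -1.14 points, so the output gap is -1.98 × (-1.14) = 2.2572%.
Actual GDP = 13552 × (1 + 2.2572/100) = 13552 × 1.022572 ≈ 13858 billion.

$13,858 billion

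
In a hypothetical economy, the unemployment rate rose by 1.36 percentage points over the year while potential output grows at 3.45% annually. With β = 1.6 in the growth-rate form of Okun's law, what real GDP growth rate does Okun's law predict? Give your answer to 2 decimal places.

1.27%

Growth-rate Okun's law: g_Y = g_Y* - β × Δu.
g_Y = 3.45 - 1.6 × (1.36) = 3.45 - 2.176 = 1.274%, i.e. 1.27% to 2 d.p.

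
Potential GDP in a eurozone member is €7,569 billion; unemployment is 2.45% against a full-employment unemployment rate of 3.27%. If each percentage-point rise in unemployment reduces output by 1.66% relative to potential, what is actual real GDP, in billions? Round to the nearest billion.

Unemployment gap = 2.45 - 3.27 = -0.82 points, so the output gap is -1.66 × (-0.82) = 1.3612%.
Actual GDP = 7569 × (1 + 1.3612/100) = 7569 × 1.013612 ≈ 7672 billion.

€7,672 billion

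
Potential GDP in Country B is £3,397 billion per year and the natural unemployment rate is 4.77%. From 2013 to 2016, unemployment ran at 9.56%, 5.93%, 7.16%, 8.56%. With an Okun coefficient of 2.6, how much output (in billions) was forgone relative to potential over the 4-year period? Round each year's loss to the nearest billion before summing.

Year 2013: gap = -2.6 × (9.56 - 4.77) = -12.454%, loss ≈ 3397 × 12.454/100 ≈ 423.
Year 2014: gap = -2.6 × (5.93 - 4.77) = -3.016%, loss ≈ 3397 × 3.016/100 ≈ 102.
Year 2015: gap = -2.6 × (7.16 - 4.77) = -6.214%, loss ≈ 3397 × 6.214/100 ≈ 211.
Year 2016: gap = -2.6 × (8.56 - 4.77) = -9.854%, loss ≈ 3397 × 9.854/100 ≈ 335.
Total lost output = 423 + 102 + 211 + 335 = 1071 billion.

£1,071 billion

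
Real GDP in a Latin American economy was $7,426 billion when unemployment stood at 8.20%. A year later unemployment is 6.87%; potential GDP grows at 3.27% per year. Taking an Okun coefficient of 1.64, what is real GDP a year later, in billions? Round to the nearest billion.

Δu = 6.87 - 8.2 = -1.33 points.
Okun's law (growth form): g_Y = g_Y* - β × Δu = 3.27 - 1.64 × (-1.33) = 3.27 + 2.1812 = 5.4512%.
Real GDP in the next year = 7426 × (1 + 5.4512/100) = 7426 × 1.054512 ≈ 7831 billion.

$7,831 billion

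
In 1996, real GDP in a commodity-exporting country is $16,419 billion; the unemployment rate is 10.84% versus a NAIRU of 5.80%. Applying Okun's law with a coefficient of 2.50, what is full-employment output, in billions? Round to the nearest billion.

Unemployment gap = 10.84 - 5.8 = 5.04 points, so output gap = -2.5 × 5.04 = -12.6%.
Since Y = Y* × (1 + gap/100), Y* = 16419/0.874 ≈ 18786 billion.

$18,786 billion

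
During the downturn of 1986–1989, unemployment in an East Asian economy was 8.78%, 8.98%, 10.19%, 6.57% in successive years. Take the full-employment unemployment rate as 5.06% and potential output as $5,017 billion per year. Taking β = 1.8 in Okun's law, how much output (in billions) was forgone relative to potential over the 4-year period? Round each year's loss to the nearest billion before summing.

Year 1986: gap = -1.8 × (8.78 - 5.06) = -6.696%, loss ≈ 5017 × 6.696/100 ≈ 336.
Year 1987: gap = -1.8 × (8.98 - 5.06) = -7.056%, loss ≈ 5017 × 7.056/100 ≈ 354.
Year 1988: gap = -1.8 × (10.19 - 5.06) = -9.234%, loss ≈ 5017 × 9.234/100 ≈ 463.
Year 1989: gap = -1.8 × (6.57 - 5.06) = -2.718%, loss ≈ 5017 × 2.718/100 ≈ 136.
Total lost output = 336 + 354 + 463 + 136 = 1289 billion.

$1,289 billion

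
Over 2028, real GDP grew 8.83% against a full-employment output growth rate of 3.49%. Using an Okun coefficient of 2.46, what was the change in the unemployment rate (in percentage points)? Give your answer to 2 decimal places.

-2.17 percentage points

Growth-rate Okun's law: g_Y = g_Y* - β × Δu, so Δu = (g_Y* - g_Y)/β.
Δu = (3.49 - 8.83)/2.46 = -5.34/2.46 = -2.17 percentage points.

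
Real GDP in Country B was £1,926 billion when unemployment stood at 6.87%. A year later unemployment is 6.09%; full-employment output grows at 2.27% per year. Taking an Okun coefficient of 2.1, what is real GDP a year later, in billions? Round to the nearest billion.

Δu = 6.09 - 6.87 = -0.78 points.
Okun's law (growth form): g_Y = g_Y* - β × Δu = 2.27 - 2.1 × (-0.78) = 2.27 + 1.638 = 3.908%.
Real GDP in the next year = 1926 × (1 + 3.908/100) = 1926 × 1.03908 ≈ 2001 billion.

£2,001 billion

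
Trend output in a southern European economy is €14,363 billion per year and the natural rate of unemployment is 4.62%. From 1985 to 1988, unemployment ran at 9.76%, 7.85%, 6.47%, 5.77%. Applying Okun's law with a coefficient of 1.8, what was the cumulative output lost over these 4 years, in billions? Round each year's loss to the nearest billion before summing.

Year 1985: gap = -1.8 × (9.76 - 4.62) = -9.252%, loss ≈ 14363 × 9.252/100 ≈ 1329.
Year 1986: gap = -1.8 × (7.85 - 4.62) = -5.814%, loss ≈ 14363 × 5.814/100 ≈ 835.
Year 1987: gap = -1.8 × (6.47 - 4.62) = -3.33%, loss ≈ 14363 × 3.33/100 ≈ 478.
Year 1988: gap = -1.8 × (5.77 - 4.62) = -2.07%, loss ≈ 14363 × 2.07/100 ≈ 297.
Total lost output = 1329 + 835 + 478 + 297 = 2939 billion.

€2,939 billion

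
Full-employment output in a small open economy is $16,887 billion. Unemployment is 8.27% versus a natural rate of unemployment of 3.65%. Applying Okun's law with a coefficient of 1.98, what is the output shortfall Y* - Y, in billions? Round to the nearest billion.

$1,545 billion

Output gap = -1.98 × (8.27 - 3.65) = -1.98 × 4.62 = -9.1476%.
Actual GDP ≈ 16887 × 0.908524 ≈ 15342 billion, so the shortfall is 16887 - 15342 = 1545 billion.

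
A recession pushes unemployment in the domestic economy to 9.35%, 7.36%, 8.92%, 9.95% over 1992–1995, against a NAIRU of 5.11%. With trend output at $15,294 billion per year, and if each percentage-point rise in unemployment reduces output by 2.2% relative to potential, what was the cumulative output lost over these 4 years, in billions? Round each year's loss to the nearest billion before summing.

Year 1992: gap = -2.2 × (9.35 - 5.11) = -9.328%, loss ≈ 15294 × 9.328/100 ≈ 1427.
Year 1993: gap = -2.2 × (7.36 - 5.11) = -4.95%, loss ≈ 15294 × 4.95/100 ≈ 757.
Year 1994: gap = -2.2 × (8.92 - 5.11) = -8.382%, loss ≈ 15294 × 8.382/100 ≈ 1282.
Year 1995: gap = -2.2 × (9.95 - 5.11) = -10.648%, loss ≈ 15294 × 10.648/100 ≈ 1629.
Total lost output = 1427 + 757 + 1282 + 1629 = 5095 billion.

$5,095 billion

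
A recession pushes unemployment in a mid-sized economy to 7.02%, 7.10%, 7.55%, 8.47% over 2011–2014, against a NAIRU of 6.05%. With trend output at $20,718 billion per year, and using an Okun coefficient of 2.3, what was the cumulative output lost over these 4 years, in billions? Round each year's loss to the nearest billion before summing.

Year 2011: gap = -2.3 × (7.02 - 6.05) = -2.231%, loss ≈ 20718 × 2.231/100 ≈ 462.
Year 2012: gap = -2.3 × (7.1 - 6.05) = -2.415%, loss ≈ 20718 × 2.415/100 ≈ 500.
Year 2013: gap = -2.3 × (7.55 - 6.05) = -3.45%, loss ≈ 20718 × 3.45/100 ≈ 715.
Year 2014: gap = -2.3 × (8.47 - 6.05) = -5.566%, loss ≈ 20718 × 5.566/100 ≈ 1153.
Total lost output = 462 + 500 + 715 + 1153 = 2830 billion.

$2,830 billion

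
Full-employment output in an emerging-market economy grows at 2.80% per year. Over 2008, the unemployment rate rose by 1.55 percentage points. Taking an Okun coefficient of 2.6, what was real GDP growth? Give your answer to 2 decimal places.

-1.23%

Growth-rate Okun's law: g_Y = g_Y* - β × Δu.
g_Y = 2.80 - 2.6 × (1.55) = 2.8 - 4.03 = -1.23%, i.e. -1.23% to 2 d.p.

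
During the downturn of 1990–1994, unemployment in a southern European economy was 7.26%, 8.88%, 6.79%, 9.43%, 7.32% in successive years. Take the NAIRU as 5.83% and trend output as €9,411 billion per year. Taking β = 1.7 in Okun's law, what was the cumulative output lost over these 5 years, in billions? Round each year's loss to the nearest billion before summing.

Year 1990: gap = -1.7 × (7.26 - 5.83) = -2.431%, loss ≈ 9411 × 2.431/100 ≈ 229.
Year 1991: gap = -1.7 × (8.88 - 5.83) = -5.185%, loss ≈ 9411 × 5.185/100 ≈ 488.
Year 1992: gap = -1.7 × (6.79 - 5.83) = -1.632%, loss ≈ 9411 × 1.632/100 ≈ 154.
Year 1993: gap = -1.7 × (9.43 - 5.83) = -6.12%, loss ≈ 9411 × 6.12/100 ≈ 576.
Year 1994: gap = -1.7 × (7.32 - 5.83) = -2.533%, loss ≈ 9411 × 2.533/100 ≈ 238.
Total lost output = 229 + 488 + 154 + 576 + 238 = 1685 billion.

€1,685 billion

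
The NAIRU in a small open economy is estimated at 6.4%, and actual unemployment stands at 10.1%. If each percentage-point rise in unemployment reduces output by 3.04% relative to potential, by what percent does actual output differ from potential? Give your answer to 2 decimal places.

-11.25%

The unemployment gap is 10.1 - 6.4 = 3.7 percentage points.
Okun's law gives an output gap of -3.04 × 3.7 = -11.248%, i.e. 11.25% below potential.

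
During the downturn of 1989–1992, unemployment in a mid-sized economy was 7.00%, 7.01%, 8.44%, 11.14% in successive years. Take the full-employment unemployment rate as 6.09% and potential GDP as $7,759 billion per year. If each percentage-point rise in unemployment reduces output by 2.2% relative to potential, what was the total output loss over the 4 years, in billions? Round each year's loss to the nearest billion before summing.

Year 1989: gap = -2.2 × (7 - 6.09) = -2.002%, loss ≈ 7759 × 2.002/100 ≈ 155.
Year 1990: gap = -2.2 × (7.01 - 6.09) = -2.024%, loss ≈ 7759 × 2.024/100 ≈ 157.
Year 1991: gap = -2.2 × (8.44 - 6.09) = -5.17%, loss ≈ 7759 × 5.17/100 ≈ 401.
Year 1992: gap = -2.2 × (11.14 - 6.09) = -11.11%, loss ≈ 7759 × 11.11/100 ≈ 862.
Total lost output = 155 + 157 + 401 + 862 = 1575 billion.

$1,575 billion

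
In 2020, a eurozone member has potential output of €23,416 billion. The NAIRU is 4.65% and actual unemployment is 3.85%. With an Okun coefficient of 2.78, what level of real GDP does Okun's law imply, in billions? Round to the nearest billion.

Unemployment gap = 3.85 - 4.65 = -0.8 points, so the output gap is -2.78 × (-0.8) = 2.224%.
Actual GDP = 23416 × (1 + 2.224/100) = 23416 × 1.02224 ≈ 23937 billion.

€23,937 billion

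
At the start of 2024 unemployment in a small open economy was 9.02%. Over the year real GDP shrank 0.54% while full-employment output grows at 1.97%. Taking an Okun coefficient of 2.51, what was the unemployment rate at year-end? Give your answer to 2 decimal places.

Growth-rate Okun's law: g_Y = g_Y* - β × Δu, so Δu = (g_Y* - g_Y)/β.
Δu = (1.97 + 0.54)/2.51 = 2.51/2.51 = 1.00 percentage point.
Year-end unemployment = 9.02 + 1 = 10.02%.

10.02%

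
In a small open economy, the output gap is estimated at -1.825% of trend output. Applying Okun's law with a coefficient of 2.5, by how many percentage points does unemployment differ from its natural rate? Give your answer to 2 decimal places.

0.73 percentage points

Okun's law: output gap = -β × (u - u*), so u - u* = -(output gap)/β.
u - u* = -(-1.825)/2.5 = 0.73 percentage points.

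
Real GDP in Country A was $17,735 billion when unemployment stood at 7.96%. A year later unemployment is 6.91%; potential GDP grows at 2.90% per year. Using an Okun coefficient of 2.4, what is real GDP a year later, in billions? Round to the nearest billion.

Δu = 6.91 - 7.96 = -1.05 points.
Okun's law (growth form): g_Y = g_Y* - β × Δu = 2.90 - 2.4 × (-1.05) = 2.9 + 2.52 = 5.42%.
Real GDP in the next year = 17735 × (1 + 5.42/100) = 17735 × 1.0542 ≈ 18696 billion.

$18,696 billion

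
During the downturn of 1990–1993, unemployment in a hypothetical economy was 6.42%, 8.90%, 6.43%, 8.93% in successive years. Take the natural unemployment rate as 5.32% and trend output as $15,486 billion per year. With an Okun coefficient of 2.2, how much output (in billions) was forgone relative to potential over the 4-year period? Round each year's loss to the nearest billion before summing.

$3,203 billion

Year 1990: gap = -2.2 × (6.42 - 5.32) = -2.42%, loss ≈ 15486 × 2.42/100 ≈ 375.
Year 1991: gap = -2.2 × (8.9 - 5.32) = -7.876%, loss ≈ 15486 × 7.876/100 ≈ 1220.
Year 1992: gap = -2.2 × (6.43 - 5.32) = -2.442%, loss ≈ 15486 × 2.442/100 ≈ 378.
Year 1993: gap = -2.2 × (8.93 - 5.32) = -7.942%, loss ≈ 15486 × 7.942/100 ≈ 1230.
Total lost output = 375 + 1220 + 378 + 1230 = 3203 billion.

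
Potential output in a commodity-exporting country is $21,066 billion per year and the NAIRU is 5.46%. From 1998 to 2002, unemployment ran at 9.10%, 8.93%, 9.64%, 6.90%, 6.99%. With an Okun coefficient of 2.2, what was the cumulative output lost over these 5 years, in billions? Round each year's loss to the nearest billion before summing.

Year 1998: gap = -2.2 × (9.1 - 5.46) = -8.008%, loss ≈ 21066 × 8.008/100 ≈ 1687.
Year 1999: gap = -2.2 × (8.93 - 5.46) = -7.634%, loss ≈ 21066 × 7.634/100 ≈ 1608.
Year 2000: gap = -2.2 × (9.64 - 5.46) = -9.196%, loss ≈ 21066 × 9.196/100 ≈ 1937.
Year 2001: gap = -2.2 × (6.9 - 5.46) = -3.168%, loss ≈ 21066 × 3.168/100 ≈ 667.
Year 2002: gap = -2.2 × (6.99 - 5.46) = -3.366%, loss ≈ 21066 × 3.366/100 ≈ 709.
Total lost output = 1687 + 1608 + 1937 + 667 + 709 = 6608 billion.

$6,608 billion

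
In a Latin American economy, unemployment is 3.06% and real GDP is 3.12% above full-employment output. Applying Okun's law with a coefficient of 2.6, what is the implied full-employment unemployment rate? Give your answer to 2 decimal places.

4.26%

From Okun's law, u - u* = -(output gap)/β = -(3.12)/2.6 = -1.2 points.
So u* = 3.06 + 1.2 = 4.26%.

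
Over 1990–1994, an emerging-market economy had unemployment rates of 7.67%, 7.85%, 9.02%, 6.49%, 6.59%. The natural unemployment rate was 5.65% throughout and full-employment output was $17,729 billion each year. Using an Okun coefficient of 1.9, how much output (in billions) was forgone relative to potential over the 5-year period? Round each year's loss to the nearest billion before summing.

$3,156 billion

Year 1990: gap = -1.9 × (7.67 - 5.65) = -3.838%, loss ≈ 17729 × 3.838/100 ≈ 680.
Year 1991: gap = -1.9 × (7.85 - 5.65) = -4.18%, loss ≈ 17729 × 4.18/100 ≈ 741.
Year 1992: gap = -1.9 × (9.02 - 5.65) = -6.403%, loss ≈ 17729 × 6.403/100 ≈ 1135.
Year 1993: gap = -1.9 × (6.49 - 5.65) = -1.596%, loss ≈ 17729 × 1.596/100 ≈ 283.
Year 1994: gap = -1.9 × (6.59 - 5.65) = -1.786%, loss ≈ 17729 × 1.786/100 ≈ 317.
Total lost output = 680 + 741 + 1135 + 283 + 317 = 3156 billion.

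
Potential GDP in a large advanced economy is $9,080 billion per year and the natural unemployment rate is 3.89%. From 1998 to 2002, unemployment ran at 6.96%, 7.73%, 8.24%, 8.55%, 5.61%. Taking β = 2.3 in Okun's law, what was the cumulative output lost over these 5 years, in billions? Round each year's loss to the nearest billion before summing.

$3,683 billion

Year 1998: gap = -2.3 × (6.96 - 3.89) = -7.061%, loss ≈ 9080 × 7.061/100 ≈ 641.
Year 1999: gap = -2.3 × (7.73 - 3.89) = -8.832%, loss ≈ 9080 × 8.832/100 ≈ 802.
Year 2000: gap = -2.3 × (8.24 - 3.89) = -10.005%, loss ≈ 9080 × 10.005/100 ≈ 908.
Year 2001: gap = -2.3 × (8.55 - 3.89) = -10.718%, loss ≈ 9080 × 10.718/100 ≈ 973.
Year 2002: gap = -2.3 × (5.61 - 3.89) = -3.956%, loss ≈ 9080 × 3.956/100 ≈ 359.
Total lost output = 641 + 802 + 908 + 973 + 359 = 3683 billion.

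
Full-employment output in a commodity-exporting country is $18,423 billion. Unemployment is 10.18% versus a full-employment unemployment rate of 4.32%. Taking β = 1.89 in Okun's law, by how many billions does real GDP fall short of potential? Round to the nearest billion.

Output gap = -1.89 × (10.18 - 4.32) = -1.89 × 5.86 = -11.0754%.
Actual GDP ≈ 18423 × 0.889246 ≈ 16383 billion, so the shortfall is 18423 - 16383 = 2040 billion.

$2,040 billion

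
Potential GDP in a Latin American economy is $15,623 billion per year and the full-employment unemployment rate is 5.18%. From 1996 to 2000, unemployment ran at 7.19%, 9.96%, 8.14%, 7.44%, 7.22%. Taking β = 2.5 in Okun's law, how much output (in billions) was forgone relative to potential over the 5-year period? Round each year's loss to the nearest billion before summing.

$5,488 billion

Year 1996: gap = -2.5 × (7.19 - 5.18) = -5.025%, loss ≈ 15623 × 5.025/100 ≈ 785.
Year 1997: gap = -2.5 × (9.96 - 5.18) = -11.95%, loss ≈ 15623 × 11.95/100 ≈ 1867.
Year 1998: gap = -2.5 × (8.14 - 5.18) = -7.4%, loss ≈ 15623 × 7.4/100 ≈ 1156.
Year 1999: gap = -2.5 × (7.44 - 5.18) = -5.65%, loss ≈ 15623 × 5.65/100 ≈ 883.
Year 2000: gap = -2.5 × (7.22 - 5.18) = -5.1%, loss ≈ 15623 × 5.1/100 ≈ 797.
Total lost output = 785 + 1867 + 1156 + 883 + 797 = 5488 billion.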